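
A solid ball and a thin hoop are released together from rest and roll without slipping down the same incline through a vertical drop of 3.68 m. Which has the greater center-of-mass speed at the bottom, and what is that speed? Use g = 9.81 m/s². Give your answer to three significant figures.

For rolling without slipping, Mgh = ½(1+k)Mv² where k = I/(MR²), so v = √(2gh/(1+k)).
Solid ball: k = 0.4, giving v = √(2×9.81×3.68/1.4) = 7.181 m/s.
Thin hoop: k = 1, giving v = √(2×9.81×3.68/2) = 6.008 m/s.
The smaller k wins: the solid ball, at ≈ 7.18 m/s.

the solid ball, at v ≈ 7.18 m/s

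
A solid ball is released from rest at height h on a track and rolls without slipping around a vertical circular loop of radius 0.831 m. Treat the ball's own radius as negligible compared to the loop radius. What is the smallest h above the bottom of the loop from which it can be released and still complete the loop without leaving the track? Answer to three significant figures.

The moment of inertia is (2/5)MR², giving k ≡ I/(MR²) = 0.4.
At the top of the loop, the minimum-contact condition is Mg = Mv_top²/r, so v_top² = gr.
With ω = v/R, the kinetic energy at speed v is ½(1+k)Mv² = (7/10)Mv².
Energy conservation from release (height h) to the top (height 2r): Mgh = Mg(2r) + (7/10)M·gr.
Thus h_min = 2r + (1+k)r/2 = r(2 + 1.4/2) = 0.831 × 2.7 ≈ 2.24 m.

h_min ≈ 2.24 m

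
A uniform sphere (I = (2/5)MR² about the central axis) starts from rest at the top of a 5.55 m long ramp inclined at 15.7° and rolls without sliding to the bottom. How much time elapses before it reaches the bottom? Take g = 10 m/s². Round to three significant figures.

t ≈ 2.40 s

Here I = (2/5)MR², so the shape factor k = I/(MR²) = 0.4.
Translational: Mg sinθ − f = Ma. Rotational about the CM: fR = Iα = kMRa, so f = kMa.
Hence a = g sinθ/(1+k) = 10×sin15.7°/1.4 = 1.933 m/s².
With constant a from rest, t = √(2L/a) = √(2·5.55/1.933) ≈ 2.40 s.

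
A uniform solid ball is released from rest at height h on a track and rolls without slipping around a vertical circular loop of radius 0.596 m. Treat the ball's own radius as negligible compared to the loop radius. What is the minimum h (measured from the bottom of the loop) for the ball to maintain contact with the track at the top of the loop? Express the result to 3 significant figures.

The moment of inertia is (2/5)MR², giving k ≡ I/(MR²) = 0.4.
At the top, contact is just lost when gravity alone supplies the centripetal force: Mg = Mv_top²/r, i.e. v_top² = gr.
With ω = v/R, the kinetic energy at speed v is ½(1+k)Mv² = (7/10)Mv².
Energy conservation from release (height h) to the top (height 2r): Mgh = Mg(2r) + (7/10)M·gr.
Thus h_min = 2r + (1+k)r/2 = r(2 + 1.4/2) = 0.596 × 2.7 ≈ 1.61 m.

h_min ≈ 1.61 m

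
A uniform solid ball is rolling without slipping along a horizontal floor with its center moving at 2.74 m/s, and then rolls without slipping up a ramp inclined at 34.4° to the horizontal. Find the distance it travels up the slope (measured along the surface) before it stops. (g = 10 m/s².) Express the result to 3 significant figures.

Here I = (2/5)MR², so the shape factor k = I/(MR²) = 0.4.
Rolling without slipping gives ω = v/R, so the total kinetic energy is ½Mv² + ½Iω² = ½(1+k)Mv² = (7/10)Mv².
Setting this equal to Mgh gives the vertical rise h = (1+k)v₀²/(2g) = 1.4×2.74²/(2×10) = 0.5255 m.
Along the incline, d = h/sinθ = 0.5255/sin34.4° ≈ 0.930 m.

d ≈ 0.930 m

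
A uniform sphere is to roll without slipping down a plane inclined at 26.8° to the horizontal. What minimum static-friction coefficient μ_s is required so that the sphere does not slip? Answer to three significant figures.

With I = (2/5)MR², the ratio k = I/(MR²) is 0.4.
Translational: Mg sinθ − f = Ma. Rotational about the CM: fR = Iα = kMRa, so f = kMa.
These give a = g sinθ/(1+k) and the required friction f = kMg sinθ/(1+k).
The normal force is N = Mg cosθ, so μ_min = f/N = k tanθ/(1+k).
μ_min = 0.4 × tan26.8° / 1.4 ≈ 0.144.

μ_min ≈ 0.144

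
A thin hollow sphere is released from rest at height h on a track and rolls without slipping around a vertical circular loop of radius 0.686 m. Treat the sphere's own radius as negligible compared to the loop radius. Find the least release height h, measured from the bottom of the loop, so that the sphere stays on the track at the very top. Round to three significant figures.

The moment of inertia is (2/3)MR², giving k ≡ I/(MR²) = 2/3.
At the top, contact is just lost when gravity alone supplies the centripetal force: Mg = Mv_top²/r, i.e. v_top² = gr.
With ω = v/R, the kinetic energy at speed v is ½(1+k)Mv² = (5/6)Mv².
Energy conservation from release (height h) to the top (height 2r): Mgh = Mg(2r) + (5/6)M·gr.
Thus h_min = 2r + (1+k)r/2 = r(2 + 1.667/2) = 0.686 × 2.833 ≈ 1.94 m.

h_min ≈ 1.94 m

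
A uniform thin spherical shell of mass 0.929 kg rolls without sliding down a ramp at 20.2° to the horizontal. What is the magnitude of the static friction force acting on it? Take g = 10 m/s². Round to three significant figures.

Here I = (2/3)MR², so the shape factor k = I/(MR²) = 2/3.
Newton's second law down the slope: Mg sinθ − f = Ma. The torque equation fR = Iα (with α = a/R) gives f = kMa.
Combining, a = g sinθ/(1+k) and f = kMa = kMg sinθ/(1+k).
f = (2/3) × 0.929 × 10 × sin20.2° / 1.667 ≈ 1.28 N.

f ≈ 1.28 N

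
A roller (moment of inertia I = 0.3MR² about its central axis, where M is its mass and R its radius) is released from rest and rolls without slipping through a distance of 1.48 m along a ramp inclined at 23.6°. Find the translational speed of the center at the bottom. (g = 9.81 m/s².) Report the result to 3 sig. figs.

v ≈ 2.99 m/s

With I = 0.3MR², the ratio k = I/(MR²) is 0.3.
Rolling without slipping gives ω = v/R, so the total kinetic energy is ½Mv² + ½Iω² = ½(1+k)Mv² = (13/20)Mv².
The vertical drop is h = L sinθ = 1.48 × sin23.6° = 0.5925 m.
Setting Mgh = (13/20)Mv² gives v = √(2gh/(1+k)) = √(2·9.81·0.5925/1.3) ≈ 2.99 m/s.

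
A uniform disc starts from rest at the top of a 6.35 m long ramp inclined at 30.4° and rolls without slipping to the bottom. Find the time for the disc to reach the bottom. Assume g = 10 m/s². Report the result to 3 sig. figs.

t ≈ 1.94 s

For this body I = (1/2)MR², i.e. k = I/(MR²) = 0.5.
Translational: Mg sinθ − f = Ma. Rotational about the CM: fR = Iα = kMRa, so f = kMa.
Hence a = g sinθ/(1+k) = 10×sin30.4°/1.5 = 3.374 m/s².
Starting from rest, L = ½at², so t = √(2L/a) = √(2×6.35/3.374) ≈ 1.94 s.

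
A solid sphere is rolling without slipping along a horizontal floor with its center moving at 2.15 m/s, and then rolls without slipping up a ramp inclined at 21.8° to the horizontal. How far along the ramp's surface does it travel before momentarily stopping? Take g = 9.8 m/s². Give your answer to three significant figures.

d ≈ 0.889 m

The moment of inertia is (2/5)MR², giving k ≡ I/(MR²) = 0.4.
Pure rolling means v = ωR; then KE = ½Mv² + ½I(v/R)² = ½(1+k)Mv² = (7/10)Mv².
Setting this equal to Mgh gives the vertical rise h = (1+k)v₀²/(2g) = 1.4×2.15²/(2×9.8) = 0.3302 m.
The distance along the slope is d = h/sinθ = 0.3302/sin21.8° ≈ 0.889 m.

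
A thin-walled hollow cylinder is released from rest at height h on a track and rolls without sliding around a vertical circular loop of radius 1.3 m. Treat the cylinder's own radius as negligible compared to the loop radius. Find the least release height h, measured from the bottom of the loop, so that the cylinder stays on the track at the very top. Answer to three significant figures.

For this body I = MR², i.e. k = I/(MR²) = 1.
At the top, contact is just lost when gravity alone supplies the centripetal force: Mg = Mv_top²/r, i.e. v_top² = gr.
With ω = v/R, the kinetic energy at speed v is ½(1+k)Mv² = Mv².
Energy conservation from release (height h) to the top (height 2r): Mgh = Mg(2r) + M·gr.
Thus h_min = 2r + (1+k)r/2 = r(2 + 2/2) = 1.3 × 3 ≈ 3.90 m.

h_min ≈ 3.90 m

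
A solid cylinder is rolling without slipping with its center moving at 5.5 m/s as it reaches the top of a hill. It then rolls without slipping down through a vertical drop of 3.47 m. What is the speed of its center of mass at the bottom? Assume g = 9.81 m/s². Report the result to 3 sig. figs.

Here I = (1/2)MR², so the shape factor k = I/(MR²) = 0.5.
Rolling without slipping gives ω = v/R, so the total kinetic energy is ½Mv² + ½Iω² = ½(1+k)Mv² = (3/4)Mv².
Conserving energy between top and bottom: (3/4)Mv² = (3/4)Mv₀² + Mgh, hence v² = v₀² + 2gh/(1+k).
v = √(5.5² + 2×9.81×3.47/1.5) = √75.64 ≈ 8.70 m/s.

v ≈ 8.70 m/s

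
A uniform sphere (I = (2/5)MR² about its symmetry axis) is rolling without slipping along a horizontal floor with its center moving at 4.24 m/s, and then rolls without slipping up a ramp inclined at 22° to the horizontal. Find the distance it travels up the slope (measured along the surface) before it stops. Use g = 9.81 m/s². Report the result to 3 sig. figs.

For this body I = (2/5)MR², i.e. k = I/(MR²) = 0.4.
Pure rolling means v = ωR; then KE = ½Mv² + ½I(v/R)² = ½(1+k)Mv² = (7/10)Mv².
Setting this equal to Mgh gives the vertical rise h = (1+k)v₀²/(2g) = 1.4×4.24²/(2×9.81) = 1.283 m.
Along the incline, d = h/sinθ = 1.283/sin22° ≈ 3.42 m.

d ≈ 3.42 m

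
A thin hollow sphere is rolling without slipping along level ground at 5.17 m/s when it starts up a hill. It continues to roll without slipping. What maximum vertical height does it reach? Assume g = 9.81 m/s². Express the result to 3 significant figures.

With I = (2/3)MR², the ratio k = I/(MR²) is 2/3.
Since it rolls without slipping, ω = v/R and KE = ½Mv² + ½Iω² = ½(1+k)Mv² = (5/6)Mv².
At the top the kinetic energy is zero, so (5/6)Mv₀² = Mgh.
Thus h = (1+k)v₀²/(2g) = 1.667 × 5.17² / (2 × 9.81) ≈ 2.27 m.

h ≈ 2.27 m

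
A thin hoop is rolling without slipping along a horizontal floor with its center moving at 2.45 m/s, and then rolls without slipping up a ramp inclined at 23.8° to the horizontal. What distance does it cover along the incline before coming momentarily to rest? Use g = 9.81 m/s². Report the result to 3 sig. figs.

The moment of inertia is MR², giving k ≡ I/(MR²) = 1.
Pure rolling means v = ωR; then KE = ½Mv² + ½I(v/R)² = ½(1+k)Mv² = Mv².
Setting this equal to Mgh gives the vertical rise h = (1+k)v₀²/(2g) = 2×2.45²/(2×9.81) = 0.6119 m.
Along the incline, d = h/sinθ = 0.6119/sin23.8° ≈ 1.52 m.

d ≈ 1.52 m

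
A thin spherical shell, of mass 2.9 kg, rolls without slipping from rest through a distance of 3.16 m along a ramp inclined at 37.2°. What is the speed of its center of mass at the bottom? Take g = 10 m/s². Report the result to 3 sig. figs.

Here I = (2/3)MR², so the shape factor k = I/(MR²) = 2/3.
Rolling without slipping gives ω = v/R, so the total kinetic energy is ½Mv² + ½Iω² = ½(1+k)Mv² = (5/6)Mv².
The vertical drop is h = L sinθ = 3.16 × sin37.2° = 1.911 m.
Setting Mgh = (5/6)Mv² gives v = √(2gh/(1+k)) = √(2·10·1.911/1.667) ≈ 4.79 m/s.

v ≈ 4.79 m/s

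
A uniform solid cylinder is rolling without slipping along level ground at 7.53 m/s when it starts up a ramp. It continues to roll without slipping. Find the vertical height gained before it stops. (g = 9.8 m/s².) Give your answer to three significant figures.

h ≈ 4.34 m

Here I = (1/2)MR², so the shape factor k = I/(MR²) = 0.5.
Rolling without slipping gives ω = v/R, so the total kinetic energy is ½Mv² + ½Iω² = ½(1+k)Mv² = (3/4)Mv².
At the top the kinetic energy is zero, so (3/4)Mv₀² = Mgh.
Thus h = (1+k)v₀²/(2g) = 1.5 × 7.53² / (2 × 9.8) ≈ 4.34 m.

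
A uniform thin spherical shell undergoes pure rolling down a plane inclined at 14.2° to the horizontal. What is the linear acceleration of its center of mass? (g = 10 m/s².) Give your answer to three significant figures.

a ≈ 1.47 m/s²

For this body I = (2/3)MR², i.e. k = I/(MR²) = 2/3.
Along the incline Mg sinθ − f = Ma, and torque about the center fR = Iα = kMR²(a/R) gives f = kMa.
Eliminating f: Mg sinθ = (1+k)Ma, so a = g sinθ/(1+k) = 10 × sin14.2° / 1.667 ≈ 1.47 m/s².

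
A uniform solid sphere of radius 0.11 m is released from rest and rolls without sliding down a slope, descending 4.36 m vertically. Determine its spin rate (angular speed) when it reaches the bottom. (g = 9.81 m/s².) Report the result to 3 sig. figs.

The moment of inertia is (2/5)MR², giving k ≡ I/(MR²) = 0.4.
Pure rolling means v = ωR; then KE = ½Mv² + ½I(v/R)² = ½(1+k)Mv² = (7/10)Mv².
Energy conservation Mgh = ½(1+k)Mv² gives v = √(2gh/(1+k)) = √(2 × 9.81 × 4.36 / 1.4) = 7.817 m/s.
Then ω = v/R = 7.817 / 0.11 ≈ 71.1 rad/s.

ω ≈ 71.1 rad/s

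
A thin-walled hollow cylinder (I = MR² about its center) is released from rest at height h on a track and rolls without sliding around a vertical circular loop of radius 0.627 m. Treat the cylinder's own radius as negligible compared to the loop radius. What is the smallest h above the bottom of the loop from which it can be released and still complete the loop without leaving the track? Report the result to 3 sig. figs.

h_min ≈ 1.88 m

Here I = MR², so the shape factor k = I/(MR²) = 1.
At the top, contact is just lost when gravity alone supplies the centripetal force: Mg = Mv_top²/r, i.e. v_top² = gr.
With ω = v/R, the kinetic energy at speed v is ½(1+k)Mv² = Mv².
Energy conservation from release (height h) to the top (height 2r): Mgh = Mg(2r) + M·gr.
Thus h_min = 2r + (1+k)r/2 = r(2 + 2/2) = 0.627 × 3 ≈ 1.88 m.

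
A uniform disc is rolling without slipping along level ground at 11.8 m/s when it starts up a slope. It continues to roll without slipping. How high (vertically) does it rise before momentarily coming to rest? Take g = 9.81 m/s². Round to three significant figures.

With I = (1/2)MR², the ratio k = I/(MR²) is 0.5.
The rolling condition ω = v/R makes the rotational term ½I(v/R)² = ½kMv², so KE_total = ½(1+k)Mv² = (3/4)Mv².
At the top the kinetic energy is zero, so (3/4)Mv₀² = Mgh.
Thus h = (1+k)v₀²/(2g) = 1.5 × 11.8² / (2 × 9.81) ≈ 10.6 m.

h ≈ 10.6 m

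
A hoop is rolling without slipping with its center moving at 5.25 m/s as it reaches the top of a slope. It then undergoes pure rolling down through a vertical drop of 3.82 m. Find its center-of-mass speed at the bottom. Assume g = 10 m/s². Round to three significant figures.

v ≈ 8.11 m/s

Here I = MR², so the shape factor k = I/(MR²) = 1.
Rolling without slipping gives ω = v/R, so the total kinetic energy is ½Mv² + ½Iω² = ½(1+k)Mv² = Mv².
Energy conservation: Mv₀² + Mgh = Mv², so v² = v₀² + 2gh/(1+k).
v = √(5.25² + 2×10×3.82/2) = √65.76 ≈ 8.11 m/s.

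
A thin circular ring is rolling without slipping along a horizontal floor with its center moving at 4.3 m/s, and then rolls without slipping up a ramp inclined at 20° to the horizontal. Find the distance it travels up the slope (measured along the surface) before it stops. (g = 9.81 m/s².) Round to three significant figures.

For this body I = MR², i.e. k = I/(MR²) = 1.
The rolling condition ω = v/R makes the rotational term ½I(v/R)² = ½kMv², so KE_total = ½(1+k)Mv² = Mv².
Setting this equal to Mgh gives the vertical rise h = (1+k)v₀²/(2g) = 2×4.3²/(2×9.81) = 1.885 m.
Along the incline, d = h/sinθ = 1.885/sin20° ≈ 5.51 m.

d ≈ 5.51 m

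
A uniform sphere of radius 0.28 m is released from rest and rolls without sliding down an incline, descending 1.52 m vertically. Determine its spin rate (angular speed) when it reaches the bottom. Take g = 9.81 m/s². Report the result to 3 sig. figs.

ω ≈ 16.5 rad/s

The moment of inertia is (2/5)MR², giving k ≡ I/(MR²) = 0.4.
The rolling condition ω = v/R makes the rotational term ½I(v/R)² = ½kMv², so KE_total = ½(1+k)Mv² = (7/10)Mv².
Energy conservation Mgh = ½(1+k)Mv² gives v = √(2gh/(1+k)) = √(2 × 9.81 × 1.52 / 1.4) = 4.615 m/s.
The angular speed follows from ω = v/R = 4.615/0.28 ≈ 16.5 rad/s.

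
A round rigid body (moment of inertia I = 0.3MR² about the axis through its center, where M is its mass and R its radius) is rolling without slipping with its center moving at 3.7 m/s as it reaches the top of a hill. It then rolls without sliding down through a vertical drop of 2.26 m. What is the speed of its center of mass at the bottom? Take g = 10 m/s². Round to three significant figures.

For this body I = 0.3MR², i.e. k = I/(MR²) = 0.3.
Rolling without slipping gives ω = v/R, so the total kinetic energy is ½Mv² + ½Iω² = ½(1+k)Mv² = (13/20)Mv².
Energy conservation: (13/20)Mv₀² + Mgh = (13/20)Mv², so v² = v₀² + 2gh/(1+k).
v = √(3.7² + 2×10×2.26/1.3) = √48.46 ≈ 6.96 m/s.

v ≈ 6.96 m/s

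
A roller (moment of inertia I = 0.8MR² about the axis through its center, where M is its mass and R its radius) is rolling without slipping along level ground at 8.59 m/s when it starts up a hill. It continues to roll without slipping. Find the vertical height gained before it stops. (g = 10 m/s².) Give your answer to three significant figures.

h ≈ 6.64 m

The moment of inertia is 0.8MR², giving k ≡ I/(MR²) = 0.8.
Rolling without slipping gives ω = v/R, so the total kinetic energy is ½Mv² + ½Iω² = ½(1+k)Mv² = (9/10)Mv².
All of this converts to potential energy at the highest point: (9/10)Mv₀² = Mgh.
Thus h = (1+k)v₀²/(2g) = 1.8 × 8.59² / (2 × 10) ≈ 6.64 m.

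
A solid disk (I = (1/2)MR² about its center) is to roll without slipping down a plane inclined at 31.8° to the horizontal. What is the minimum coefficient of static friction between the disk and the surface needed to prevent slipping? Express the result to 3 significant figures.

μ_min ≈ 0.207

With I = (1/2)MR², the ratio k = I/(MR²) is 0.5.
Translational: Mg sinθ − f = Ma. Rotational about the CM: fR = Iα = kMRa, so f = kMa.
These give a = g sinθ/(1+k) and the required friction f = kMg sinθ/(1+k).
With N = Mg cosθ, the no-slip condition f ≤ μN gives μ_min = f/N = k tanθ/(1+k).
μ_min = 0.5 × tan31.8° / 1.5 ≈ 0.207.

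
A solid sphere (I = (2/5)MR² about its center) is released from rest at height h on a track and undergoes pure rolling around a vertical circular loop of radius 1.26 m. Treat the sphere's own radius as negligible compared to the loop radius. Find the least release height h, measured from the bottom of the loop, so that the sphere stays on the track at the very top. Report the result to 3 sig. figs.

h_min ≈ 3.40 m

With I = (2/5)MR², the ratio k = I/(MR²) is 0.4.
At the top of the loop, the minimum-contact condition is Mg = Mv_top²/r, so v_top² = gr.
With ω = v/R, the kinetic energy at speed v is ½(1+k)Mv² = (7/10)Mv².
Energy conservation from release (height h) to the top (height 2r): Mgh = Mg(2r) + (7/10)M·gr.
Thus h_min = 2r + (1+k)r/2 = r(2 + 1.4/2) = 1.26 × 2.7 ≈ 3.40 m.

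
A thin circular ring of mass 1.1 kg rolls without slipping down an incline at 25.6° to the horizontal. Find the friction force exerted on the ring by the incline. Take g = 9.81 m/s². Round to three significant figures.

For this body I = MR², i.e. k = I/(MR²) = 1.
Translational: Mg sinθ − f = Ma. Rotational about the CM: fR = Iα = kMRa, so f = kMa.
Combining, a = g sinθ/(1+k) and f = kMa = kMg sinθ/(1+k).
f = 1 × 1.1 × 9.81 × sin25.6° / 2 ≈ 2.33 N.

f ≈ 2.33 N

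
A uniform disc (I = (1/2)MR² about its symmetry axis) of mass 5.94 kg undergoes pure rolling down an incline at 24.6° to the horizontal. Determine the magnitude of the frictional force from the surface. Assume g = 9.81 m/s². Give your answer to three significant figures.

f ≈ 8.09 N

For this body I = (1/2)MR², i.e. k = I/(MR²) = 0.5.
Newton's second law down the slope: Mg sinθ − f = Ma. The torque equation fR = Iα (with α = a/R) gives f = kMa.
Combining, a = g sinθ/(1+k) and f = kMa = kMg sinθ/(1+k).
f = 0.5 × 5.94 × 9.81 × sin24.6° / 1.5 ≈ 8.09 N.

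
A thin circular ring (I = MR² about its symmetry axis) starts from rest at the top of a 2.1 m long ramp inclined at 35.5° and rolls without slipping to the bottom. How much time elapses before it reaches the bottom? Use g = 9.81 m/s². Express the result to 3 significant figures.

t ≈ 1.21 s

Here I = MR², so the shape factor k = I/(MR²) = 1.
Newton's second law down the slope: Mg sinθ − f = Ma. The torque equation fR = Iα (with α = a/R) gives f = kMa.
Hence a = g sinθ/(1+k) = 9.81×sin35.5°/2 = 2.848 m/s².
Starting from rest, L = ½at², so t = √(2L/a) = √(2×2.1/2.848) ≈ 1.21 s.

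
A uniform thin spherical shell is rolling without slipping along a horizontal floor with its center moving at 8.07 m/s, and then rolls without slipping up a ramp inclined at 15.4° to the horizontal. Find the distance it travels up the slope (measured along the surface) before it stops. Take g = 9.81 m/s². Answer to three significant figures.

Here I = (2/3)MR², so the shape factor k = I/(MR²) = 2/3.
Rolling without slipping gives ω = v/R, so the total kinetic energy is ½Mv² + ½Iω² = ½(1+k)Mv² = (5/6)Mv².
Setting this equal to Mgh gives the vertical rise h = (1+k)v₀²/(2g) = 1.667×8.07²/(2×9.81) = 5.532 m.
The distance along the slope is d = h/sinθ = 5.532/sin15.4° ≈ 20.8 m.

d ≈ 20.8 m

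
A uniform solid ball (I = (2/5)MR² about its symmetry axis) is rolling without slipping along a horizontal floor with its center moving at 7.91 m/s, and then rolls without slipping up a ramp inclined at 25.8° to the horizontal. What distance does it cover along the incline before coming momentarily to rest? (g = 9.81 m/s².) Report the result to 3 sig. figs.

d ≈ 10.3 m

With I = (2/5)MR², the ratio k = I/(MR²) is 0.4.
The rolling condition ω = v/R makes the rotational term ½I(v/R)² = ½kMv², so KE_total = ½(1+k)Mv² = (7/10)Mv².
Setting this equal to Mgh gives the vertical rise h = (1+k)v₀²/(2g) = 1.4×7.91²/(2×9.81) = 4.465 m.
The distance along the slope is d = h/sinθ = 4.465/sin25.8° ≈ 10.3 m.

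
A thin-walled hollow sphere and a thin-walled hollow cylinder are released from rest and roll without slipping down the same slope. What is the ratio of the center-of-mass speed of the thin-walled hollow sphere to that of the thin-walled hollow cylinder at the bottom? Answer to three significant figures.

Each satisfies Mgh = ½(1+k)Mv² with k = I/(MR²), so v ∝ 1/√(1+k).
For the thin-walled hollow sphere k = 2/3; for the thin-walled hollow cylinder k = 1.
v₁/v₂ = √((1+k₂)/(1+k₁)) = √(2/1.667) ≈ 1.10.

v_ratio ≈ 1.10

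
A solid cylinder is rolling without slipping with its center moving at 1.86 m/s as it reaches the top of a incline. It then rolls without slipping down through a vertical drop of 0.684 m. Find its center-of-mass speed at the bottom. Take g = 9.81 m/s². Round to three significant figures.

v ≈ 3.52 m/s

The moment of inertia is (1/2)MR², giving k ≡ I/(MR²) = 0.5.
Pure rolling means v = ωR; then KE = ½Mv² + ½I(v/R)² = ½(1+k)Mv² = (3/4)Mv².
Conserving energy between top and bottom: (3/4)Mv² = (3/4)Mv₀² + Mgh, hence v² = v₀² + 2gh/(1+k).
v = √(1.86² + 2×9.81×0.684/1.5) = √12.41 ≈ 3.52 m/s.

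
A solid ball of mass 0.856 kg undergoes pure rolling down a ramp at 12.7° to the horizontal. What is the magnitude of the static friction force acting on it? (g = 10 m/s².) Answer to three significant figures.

f ≈ 0.538 N

The moment of inertia is (2/5)MR², giving k ≡ I/(MR²) = 0.4.
Newton's second law down the slope: Mg sinθ − f = Ma. The torque equation fR = Iα (with α = a/R) gives f = kMa.
Combining, a = g sinθ/(1+k) and f = kMa = kMg sinθ/(1+k).
f = 0.4 × 0.856 × 10 × sin12.7° / 1.4 ≈ 0.538 N.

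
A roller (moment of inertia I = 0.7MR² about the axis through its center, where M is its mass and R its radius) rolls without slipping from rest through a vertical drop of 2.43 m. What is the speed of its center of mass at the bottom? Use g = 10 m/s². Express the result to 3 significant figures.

With I = 0.7MR², the ratio k = I/(MR²) is 0.7.
Pure rolling means v = ωR; then KE = ½Mv² + ½I(v/R)² = ½(1+k)Mv² = (17/20)Mv².
Energy conservation: Mgh = (17/20)Mv², so v = √(2gh/(1+k)) = √(2 × 10 × 2.43 / 1.7) ≈ 5.35 m/s.

v ≈ 5.35 m/s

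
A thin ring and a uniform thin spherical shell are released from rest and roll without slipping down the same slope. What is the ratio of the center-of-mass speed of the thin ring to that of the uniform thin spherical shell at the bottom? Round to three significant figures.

v_ratio ≈ 0.913

Each satisfies Mgh = ½(1+k)Mv² with k = I/(MR²), so v ∝ 1/√(1+k).
For the thin ring k = 1; for the uniform thin spherical shell k = 2/3.
v₁/v₂ = √((1+k₂)/(1+k₁)) = √(1.667/2) ≈ 0.913.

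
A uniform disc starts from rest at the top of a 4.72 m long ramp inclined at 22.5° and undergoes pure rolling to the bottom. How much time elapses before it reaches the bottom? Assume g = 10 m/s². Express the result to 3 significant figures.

t ≈ 1.92 s

With I = (1/2)MR², the ratio k = I/(MR²) is 0.5.
Newton's second law down the slope: Mg sinθ − f = Ma. The torque equation fR = Iα (with α = a/R) gives f = kMa.
Hence a = g sinθ/(1+k) = 10×sin22.5°/1.5 = 2.551 m/s².
With constant a from rest, t = √(2L/a) = √(2·4.72/2.551) ≈ 1.92 s.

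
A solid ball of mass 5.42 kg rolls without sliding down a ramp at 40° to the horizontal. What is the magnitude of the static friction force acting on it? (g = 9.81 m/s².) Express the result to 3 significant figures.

With I = (2/5)MR², the ratio k = I/(MR²) is 0.4.
Translational: Mg sinθ − f = Ma. Rotational about the CM: fR = Iα = kMRa, so f = kMa.
Combining, a = g sinθ/(1+k) and f = kMa = kMg sinθ/(1+k).
f = 0.4 × 5.42 × 9.81 × sin40° / 1.4 ≈ 9.76 N.

f ≈ 9.76 N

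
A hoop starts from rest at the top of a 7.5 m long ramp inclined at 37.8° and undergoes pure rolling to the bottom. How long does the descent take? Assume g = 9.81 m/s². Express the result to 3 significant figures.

Here I = MR², so the shape factor k = I/(MR²) = 1.
Translational: Mg sinθ − f = Ma. Rotational about the CM: fR = Iα = kMRa, so f = kMa.
Hence a = g sinθ/(1+k) = 9.81×sin37.8°/2 = 3.006 m/s².
Starting from rest, L = ½at², so t = √(2L/a) = √(2×7.5/3.006) ≈ 2.23 s.

t ≈ 2.23 s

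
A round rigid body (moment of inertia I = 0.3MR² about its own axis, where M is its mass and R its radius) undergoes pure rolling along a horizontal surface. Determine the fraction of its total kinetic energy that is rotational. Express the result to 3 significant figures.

The moment of inertia is 0.3MR², giving k ≡ I/(MR²) = 0.3.
With ω = v/R, KE_trans = ½Mv² and KE_rot = ½Iω² = ½kMv², so KE_total = ½(1+k)Mv².
The rotational fraction is therefore k/(1+k) = 0.3/1.3 ≈ 0.231.

fraction ≈ 0.231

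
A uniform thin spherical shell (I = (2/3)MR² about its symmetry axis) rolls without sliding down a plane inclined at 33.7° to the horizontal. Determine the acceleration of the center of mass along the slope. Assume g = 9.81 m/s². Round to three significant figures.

a ≈ 3.27 m/s²

With I = (2/3)MR², the ratio k = I/(MR²) is 2/3.
Newton's second law down the slope: Mg sinθ − f = Ma. The torque equation fR = Iα (with α = a/R) gives f = kMa.
Eliminating f: Mg sinθ = (1+k)Ma, so a = g sinθ/(1+k) = 9.81 × sin33.7° / 1.667 ≈ 3.27 m/s².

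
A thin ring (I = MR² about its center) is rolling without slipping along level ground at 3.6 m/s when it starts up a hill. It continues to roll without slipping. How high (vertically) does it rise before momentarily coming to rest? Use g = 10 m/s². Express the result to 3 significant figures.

Here I = MR², so the shape factor k = I/(MR²) = 1.
The rolling condition ω = v/R makes the rotational term ½I(v/R)² = ½kMv², so KE_total = ½(1+k)Mv² = Mv².
All of this converts to potential energy at the highest point: Mv₀² = Mgh.
Thus h = (1+k)v₀²/(2g) = 2 × 3.6² / (2 × 10) ≈ 1.30 m.

h ≈ 1.30 m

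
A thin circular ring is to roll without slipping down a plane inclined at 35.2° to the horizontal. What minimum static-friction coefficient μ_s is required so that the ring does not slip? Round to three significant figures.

μ_min ≈ 0.353

Here I = MR², so the shape factor k = I/(MR²) = 1.
Along the incline Mg sinθ − f = Ma, and torque about the center fR = Iα = kMR²(a/R) gives f = kMa.
These give a = g sinθ/(1+k) and the required friction f = kMg sinθ/(1+k).
The normal force is N = Mg cosθ, so μ_min = f/N = k tanθ/(1+k).
μ_min = 1 × tan35.2° / 2 ≈ 0.353.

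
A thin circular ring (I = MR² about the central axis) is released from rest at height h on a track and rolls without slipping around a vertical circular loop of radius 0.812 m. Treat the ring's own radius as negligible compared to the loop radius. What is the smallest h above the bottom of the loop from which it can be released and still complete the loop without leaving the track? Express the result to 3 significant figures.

Here I = MR², so the shape factor k = I/(MR²) = 1.
At the top of the loop, the minimum-contact condition is Mg = Mv_top²/r, so v_top² = gr.
With ω = v/R, the kinetic energy at speed v is ½(1+k)Mv² = Mv².
Energy conservation from release (height h) to the top (height 2r): Mgh = Mg(2r) + M·gr.
Thus h_min = 2r + (1+k)r/2 = r(2 + 2/2) = 0.812 × 3 ≈ 2.44 m.

h_min ≈ 2.44 m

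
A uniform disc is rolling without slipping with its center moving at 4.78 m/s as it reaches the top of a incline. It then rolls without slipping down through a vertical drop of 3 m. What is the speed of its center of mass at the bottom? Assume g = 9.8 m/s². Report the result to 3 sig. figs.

Here I = (1/2)MR², so the shape factor k = I/(MR²) = 0.5.
Rolling without slipping gives ω = v/R, so the total kinetic energy is ½Mv² + ½Iω² = ½(1+k)Mv² = (3/4)Mv².
Conserving energy between top and bottom: (3/4)Mv² = (3/4)Mv₀² + Mgh, hence v² = v₀² + 2gh/(1+k).
v = √(4.78² + 2×9.8×3/1.5) = √62.05 ≈ 7.88 m/s.

v ≈ 7.88 m/s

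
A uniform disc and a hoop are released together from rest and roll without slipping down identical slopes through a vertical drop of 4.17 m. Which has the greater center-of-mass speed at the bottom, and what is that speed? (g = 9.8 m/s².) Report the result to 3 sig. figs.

For rolling without slipping, Mgh = ½(1+k)Mv² where k = I/(MR²), so v = √(2gh/(1+k)).
Uniform disc: k = 0.5, giving v = √(2×9.8×4.17/1.5) = 7.382 m/s.
Hoop: k = 1, giving v = √(2×9.8×4.17/2) = 6.393 m/s.
The smaller k wins: the uniform disc, at ≈ 7.38 m/s.

the uniform disc, at v ≈ 7.38 m/s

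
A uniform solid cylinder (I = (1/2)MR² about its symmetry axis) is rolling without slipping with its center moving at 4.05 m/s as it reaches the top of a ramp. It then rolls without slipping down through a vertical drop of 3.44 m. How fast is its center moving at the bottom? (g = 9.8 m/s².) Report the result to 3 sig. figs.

The moment of inertia is (1/2)MR², giving k ≡ I/(MR²) = 0.5.
Pure rolling means v = ωR; then KE = ½Mv² + ½I(v/R)² = ½(1+k)Mv² = (3/4)Mv².
Conserving energy between top and bottom: (3/4)Mv² = (3/4)Mv₀² + Mgh, hence v² = v₀² + 2gh/(1+k).
v = √(4.05² + 2×9.8×3.44/1.5) = √61.35 ≈ 7.83 m/s.

v ≈ 7.83 m/s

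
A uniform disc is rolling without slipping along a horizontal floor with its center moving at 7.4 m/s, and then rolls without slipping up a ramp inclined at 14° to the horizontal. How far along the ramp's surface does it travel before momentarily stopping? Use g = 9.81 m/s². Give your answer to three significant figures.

For this body I = (1/2)MR², i.e. k = I/(MR²) = 0.5.
The rolling condition ω = v/R makes the rotational term ½I(v/R)² = ½kMv², so KE_total = ½(1+k)Mv² = (3/4)Mv².
Setting this equal to Mgh gives the vertical rise h = (1+k)v₀²/(2g) = 1.5×7.4²/(2×9.81) = 4.187 m.
The distance along the slope is d = h/sinθ = 4.187/sin14° ≈ 17.3 m.

d ≈ 17.3 m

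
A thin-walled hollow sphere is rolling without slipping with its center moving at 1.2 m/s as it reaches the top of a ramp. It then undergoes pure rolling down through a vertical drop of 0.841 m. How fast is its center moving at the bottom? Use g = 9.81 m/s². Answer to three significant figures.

Here I = (2/3)MR², so the shape factor k = I/(MR²) = 2/3.
Pure rolling means v = ωR; then KE = ½Mv² + ½I(v/R)² = ½(1+k)Mv² = (5/6)Mv².
Energy conservation: (5/6)Mv₀² + Mgh = (5/6)Mv², so v² = v₀² + 2gh/(1+k).
v = √(1.2² + 2×9.81×0.841/1.667) = √11.34 ≈ 3.37 m/s.

v ≈ 3.37 m/s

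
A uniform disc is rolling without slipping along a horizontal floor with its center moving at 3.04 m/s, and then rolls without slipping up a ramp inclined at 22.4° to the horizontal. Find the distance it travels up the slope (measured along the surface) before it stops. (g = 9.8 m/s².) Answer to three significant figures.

d ≈ 1.86 m

With I = (1/2)MR², the ratio k = I/(MR²) is 0.5.
Rolling without slipping gives ω = v/R, so the total kinetic energy is ½Mv² + ½Iω² = ½(1+k)Mv² = (3/4)Mv².
Setting this equal to Mgh gives the vertical rise h = (1+k)v₀²/(2g) = 1.5×3.04²/(2×9.8) = 0.7073 m.
The distance along the slope is d = h/sinθ = 0.7073/sin22.4° ≈ 1.86 m.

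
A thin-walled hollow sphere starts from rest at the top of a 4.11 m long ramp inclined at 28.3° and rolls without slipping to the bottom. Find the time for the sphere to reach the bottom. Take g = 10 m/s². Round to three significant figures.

For this body I = (2/3)MR², i.e. k = I/(MR²) = 2/3.
Along the incline Mg sinθ − f = Ma, and torque about the center fR = Iα = kMR²(a/R) gives f = kMa.
Hence a = g sinθ/(1+k) = 10×sin28.3°/1.667 = 2.845 m/s².
Starting from rest, L = ½at², so t = √(2L/a) = √(2×4.11/2.845) ≈ 1.70 s.

t ≈ 1.70 s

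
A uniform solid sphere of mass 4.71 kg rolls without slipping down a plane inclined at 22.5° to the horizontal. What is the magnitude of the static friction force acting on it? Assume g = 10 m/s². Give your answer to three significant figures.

For this body I = (2/5)MR², i.e. k = I/(MR²) = 0.4.
Newton's second law down the slope: Mg sinθ − f = Ma. The torque equation fR = Iα (with α = a/R) gives f = kMa.
Combining, a = g sinθ/(1+k) and f = kMa = kMg sinθ/(1+k).
f = 0.4 × 4.71 × 10 × sin22.5° / 1.4 ≈ 5.15 N.

f ≈ 5.15 N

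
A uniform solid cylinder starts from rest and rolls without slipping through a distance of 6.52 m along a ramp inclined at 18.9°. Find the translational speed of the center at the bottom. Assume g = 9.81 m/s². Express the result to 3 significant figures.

v ≈ 5.26 m/s

The moment of inertia is (1/2)MR², giving k ≡ I/(MR²) = 0.5.
Since it rolls without slipping, ω = v/R and KE = ½Mv² + ½Iω² = ½(1+k)Mv² = (3/4)Mv².
The vertical drop is h = L sinθ = 6.52 × sin18.9° = 2.112 m.
Setting Mgh = (3/4)Mv² gives v = √(2gh/(1+k)) = √(2·9.81·2.112/1.5) ≈ 5.26 m/s.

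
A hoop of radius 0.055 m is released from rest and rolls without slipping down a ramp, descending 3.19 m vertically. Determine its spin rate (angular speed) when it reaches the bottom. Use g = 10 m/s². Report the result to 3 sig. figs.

The moment of inertia is MR², giving k ≡ I/(MR²) = 1.
Rolling without slipping gives ω = v/R, so the total kinetic energy is ½Mv² + ½Iω² = ½(1+k)Mv² = Mv².
Energy conservation Mgh = ½(1+k)Mv² gives v = √(2gh/(1+k)) = √(2 × 10 × 3.19 / 2) = 5.648 m/s.
The angular speed follows from ω = v/R = 5.648/0.055 ≈ 103 rad/s.

ω ≈ 103 rad/s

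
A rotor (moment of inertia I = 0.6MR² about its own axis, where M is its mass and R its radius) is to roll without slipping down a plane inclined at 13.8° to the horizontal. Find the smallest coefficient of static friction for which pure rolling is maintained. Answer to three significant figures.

Here I = 0.6MR², so the shape factor k = I/(MR²) = 0.6.
Along the incline Mg sinθ − f = Ma, and torque about the center fR = Iα = kMR²(a/R) gives f = kMa.
These give a = g sinθ/(1+k) and the required friction f = kMg sinθ/(1+k).
With N = Mg cosθ, the no-slip condition f ≤ μN gives μ_min = f/N = k tanθ/(1+k).
μ_min = 0.6 × tan13.8° / 1.6 ≈ 0.0921.

μ_min ≈ 0.0921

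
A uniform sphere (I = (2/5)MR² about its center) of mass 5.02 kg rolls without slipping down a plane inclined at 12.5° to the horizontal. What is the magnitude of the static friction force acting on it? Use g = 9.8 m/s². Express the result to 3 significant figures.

For this body I = (2/5)MR², i.e. k = I/(MR²) = 0.4.
Newton's second law down the slope: Mg sinθ − f = Ma. The torque equation fR = Iα (with α = a/R) gives f = kMa.
Combining, a = g sinθ/(1+k) and f = kMa = kMg sinθ/(1+k).
f = 0.4 × 5.02 × 9.8 × sin12.5° / 1.4 ≈ 3.04 N.

f ≈ 3.04 N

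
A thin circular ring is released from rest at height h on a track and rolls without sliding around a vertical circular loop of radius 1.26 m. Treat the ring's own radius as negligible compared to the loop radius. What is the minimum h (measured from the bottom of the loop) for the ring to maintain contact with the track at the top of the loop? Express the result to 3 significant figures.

h_min ≈ 3.78 m

With I = MR², the ratio k = I/(MR²) is 1.
At the top of the loop, the minimum-contact condition is Mg = Mv_top²/r, so v_top² = gr.
With ω = v/R, the kinetic energy at speed v is ½(1+k)Mv² = Mv².
Energy conservation from release (height h) to the top (height 2r): Mgh = Mg(2r) + M·gr.
Thus h_min = 2r + (1+k)r/2 = r(2 + 2/2) = 1.26 × 3 ≈ 3.78 m.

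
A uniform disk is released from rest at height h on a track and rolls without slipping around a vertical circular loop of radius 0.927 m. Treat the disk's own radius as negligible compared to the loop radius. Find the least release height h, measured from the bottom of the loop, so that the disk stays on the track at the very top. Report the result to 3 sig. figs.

h_min ≈ 2.55 m

The moment of inertia is (1/2)MR², giving k ≡ I/(MR²) = 0.5.
At the top, contact is just lost when gravity alone supplies the centripetal force: Mg = Mv_top²/r, i.e. v_top² = gr.
With ω = v/R, the kinetic energy at speed v is ½(1+k)Mv² = (3/4)Mv².
Energy conservation from release (height h) to the top (height 2r): Mgh = Mg(2r) + (3/4)M·gr.
Thus h_min = 2r + (1+k)r/2 = r(2 + 1.5/2) = 0.927 × 2.75 ≈ 2.55 m.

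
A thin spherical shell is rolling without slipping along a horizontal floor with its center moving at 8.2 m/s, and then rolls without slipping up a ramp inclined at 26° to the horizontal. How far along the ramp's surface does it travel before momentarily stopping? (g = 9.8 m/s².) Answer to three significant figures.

d ≈ 13.0 m

With I = (2/3)MR², the ratio k = I/(MR²) is 2/3.
The rolling condition ω = v/R makes the rotational term ½I(v/R)² = ½kMv², so KE_total = ½(1+k)Mv² = (5/6)Mv².
Setting this equal to Mgh gives the vertical rise h = (1+k)v₀²/(2g) = 1.667×8.2²/(2×9.8) = 5.718 m.
Along the incline, d = h/sinθ = 5.718/sin26° ≈ 13.0 m.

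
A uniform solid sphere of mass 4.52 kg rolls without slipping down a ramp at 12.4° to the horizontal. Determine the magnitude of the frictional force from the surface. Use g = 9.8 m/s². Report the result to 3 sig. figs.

f ≈ 2.72 N

With I = (2/5)MR², the ratio k = I/(MR²) is 0.4.
Newton's second law down the slope: Mg sinθ − f = Ma. The torque equation fR = Iα (with α = a/R) gives f = kMa.
Combining, a = g sinθ/(1+k) and f = kMa = kMg sinθ/(1+k).
f = 0.4 × 4.52 × 9.8 × sin12.4° / 1.4 ≈ 2.72 N.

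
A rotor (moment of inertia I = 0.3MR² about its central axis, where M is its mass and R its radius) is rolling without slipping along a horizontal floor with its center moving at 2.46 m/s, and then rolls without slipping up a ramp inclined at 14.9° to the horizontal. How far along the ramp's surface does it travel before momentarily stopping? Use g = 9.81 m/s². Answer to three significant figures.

Here I = 0.3MR², so the shape factor k = I/(MR²) = 0.3.
Since it rolls without slipping, ω = v/R and KE = ½Mv² + ½Iω² = ½(1+k)Mv² = (13/20)Mv².
Setting this equal to Mgh gives the vertical rise h = (1+k)v₀²/(2g) = 1.3×2.46²/(2×9.81) = 0.401 m.
Along the incline, d = h/sinθ = 0.401/sin14.9° ≈ 1.56 m.

d ≈ 1.56 m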